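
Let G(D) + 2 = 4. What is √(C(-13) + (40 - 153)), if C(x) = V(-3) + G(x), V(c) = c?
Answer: I*√114 ≈ 10.677*I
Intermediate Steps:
G(D) = 2 (G(D) = -2 + 4 = 2)
C(x) = -1 (C(x) = -3 + 2 = -1)
√(C(-13) + (40 - 153)) = √(-1 + (40 - 153)) = √(-1 - 113) = √(-114) = I*√114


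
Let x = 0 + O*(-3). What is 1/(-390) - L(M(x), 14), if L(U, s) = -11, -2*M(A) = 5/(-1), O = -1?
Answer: 4289/390 ≈ 10.997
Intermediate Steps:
x = 3 (x = 0 - 1*(-3) = 0 + 3 = 3)
M(A) = 5/2 (M(A) = -5/(2*(-1)) = -5*(-1)/2 = -½*(-5) = 5/2)
1/(-390) - L(M(x), 14) = 1/(-390) - 1*(-11) = -1/390 + 11 = 4289/390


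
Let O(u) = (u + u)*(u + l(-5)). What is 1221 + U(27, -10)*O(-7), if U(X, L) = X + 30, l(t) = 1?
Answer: 6009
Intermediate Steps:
U(X, L) = 30 + X
O(u) = 2*u*(1 + u) (O(u) = (u + u)*(u + 1) = (2*u)*(1 + u) = 2*u*(1 + u))
1221 + U(27, -10)*O(-7) = 1221 + (30 + 27)*(2*(-7)*(1 - 7)) = 1221 + 57*(2*(-7)*(-6)) = 1221 + 57*84 = 1221 + 4788 = 6009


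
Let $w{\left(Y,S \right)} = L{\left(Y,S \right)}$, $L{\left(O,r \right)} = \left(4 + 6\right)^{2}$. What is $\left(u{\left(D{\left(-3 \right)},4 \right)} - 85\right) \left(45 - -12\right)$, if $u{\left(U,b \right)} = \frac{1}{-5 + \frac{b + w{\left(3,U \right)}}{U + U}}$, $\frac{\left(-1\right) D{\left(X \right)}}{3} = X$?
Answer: $- \frac{33402}{7} \approx -4771.7$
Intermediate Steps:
$D{\left(X \right)} = - 3 X$
$L{\left(O,r \right)} = 100$ ($L{\left(O,r \right)} = 10^{2} = 100$)
$w{\left(Y,S \right)} = 100$
$u{\left(U,b \right)} = \frac{1}{-5 + \frac{100 + b}{2 U}}$ ($u{\left(U,b \right)} = \frac{1}{-5 + \frac{b + 100}{U + U}} = \frac{1}{-5 + \frac{100 + b}{2 U}}$)
$\left(u{\left(D{\left(-3 \right)},4 \right)} - 85\right) \left(45 - -12\right) = \left(\frac{2 \left(\left(-3\right) \left(-3\right)\right)}{100 + 4 - 10 \left(\left(-3\right) \left(-3\right)\right)} - 85\right) \left(45 - -12\right) = \left(2 \cdot 9 \frac{1}{100 + 4 - 90} - 85\right) \left(45 + 12\right) = \left(2 \cdot 9 \frac{1}{100 + 4 - 90} - 85\right) 57 = \left(2 \cdot 9 \cdot \frac{1}{14} - 85\right) 57 = \left(\frac{9}{7} - 85\right) 57 = \left(- \frac{586}{7}\right) 57 = - \frac{33402}{7}$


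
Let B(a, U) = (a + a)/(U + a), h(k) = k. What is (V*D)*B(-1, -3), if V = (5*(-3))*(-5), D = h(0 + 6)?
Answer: 225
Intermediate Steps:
D = 6 (D = 0 + 6 = 6)
B(a, U) = 2*a/(U + a) (B(a, U) = (2*a)/(U + a) = 2*a/(U + a))
V = 75 (V = -15*(-5) = 75)
(V*D)*B(-1, -3) = (75*6)*(2*(-1)/(-3 - 1)) = 450*(2*(-1)/(-4)) = 450*(2*(-1)*(-¼)) = 450*(½) = 225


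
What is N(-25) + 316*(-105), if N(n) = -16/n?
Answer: -829484/25 ≈ -33179.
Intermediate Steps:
N(-25) + 316*(-105) = -16/(-25) + 316*(-105) = -16*(-1/25) - 33180 = 16/25 - 33180 = -829484/25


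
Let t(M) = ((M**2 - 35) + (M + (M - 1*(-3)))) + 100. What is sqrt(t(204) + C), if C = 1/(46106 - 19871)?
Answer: sqrt(3218986755215)/8745 ≈ 205.16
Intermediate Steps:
C = 1/26235 ≈ 3.8117e-5
t(M) = 68 + M**2 + 2*M (t(M) = ((-35 + M**2) + (M + (M + 3))) + 100 = ((-35 + M**2) + (M + (3 + M))) + 100 = ((-35 + M**2) + (3 + 2*M)) + 100 = (-32 + M**2 + 2*M) + 100 = 68 + M**2 + 2*M)
sqrt(t(204) + C) = sqrt((68 + 204**2 + 2*204) + 1/26235) = sqrt((68 + 41616 + 408) + 1/26235) = sqrt(42092 + 1/26235) = sqrt(1104283621/26235) = sqrt(3218986755215)/8745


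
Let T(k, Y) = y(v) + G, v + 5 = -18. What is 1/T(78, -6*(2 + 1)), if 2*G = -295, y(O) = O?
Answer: -2/341 ≈ -0.0058651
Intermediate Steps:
v = -23 (v = -5 - 18 = -23)
G = -295/2 (G = (1/2)*(-295) = -295/2 ≈ -147.50)
T(k, Y) = -341/2 (T(k, Y) = -23 - 295/2 = -341/2)
1/T(78, -6*(2 + 1)) = 1/(-341/2) = -2/341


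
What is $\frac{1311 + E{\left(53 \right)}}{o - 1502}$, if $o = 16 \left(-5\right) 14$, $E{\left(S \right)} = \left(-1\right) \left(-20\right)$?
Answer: $- \frac{1331}{2622} \approx -0.50763$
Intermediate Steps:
$E{\left(S \right)} = 20$
$o = -1120$ ($o = \left(-80\right) 14 = -1120$)
$\frac{1311 + E{\left(53 \right)}}{o - 1502} = \frac{1311 + 20}{-1120 - 1502} = \frac{1331}{-2622} = 1331 \left(- \frac{1}{2622}\right) = - \frac{1331}{2622}$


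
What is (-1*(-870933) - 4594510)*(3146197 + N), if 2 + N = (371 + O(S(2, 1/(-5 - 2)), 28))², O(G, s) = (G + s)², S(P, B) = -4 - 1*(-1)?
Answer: -15408947300747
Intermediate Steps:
S(P, B) = -3 (S(P, B) = -4 + 1 = -3)
N = 992014 (N = -2 + (371 + (-3 + 28)²)² = -2 + (371 + 25²)² = -2 + (371 + 625)² = -2 + 996² = -2 + 992016 = 992014)
(-1*(-870933) - 4594510)*(3146197 + N) = (-1*(-870933) - 4594510)*(3146197 + 992014) = (870933 - 4594510)*4138211 = -3723577*4138211 = -15408947300747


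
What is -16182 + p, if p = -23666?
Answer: -39848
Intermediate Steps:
-16182 + p = -16182 - 23666 = -39848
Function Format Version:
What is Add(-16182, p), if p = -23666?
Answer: -39848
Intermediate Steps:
Add(-16182, p) = Add(-16182, -23666) = -39848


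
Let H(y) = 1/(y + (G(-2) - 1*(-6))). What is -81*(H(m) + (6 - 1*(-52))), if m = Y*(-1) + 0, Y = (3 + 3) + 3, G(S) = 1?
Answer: -9315/2 ≈ -4657.5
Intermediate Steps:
Y = 9 (Y = 6 + 3 = 9)
m = -9 (m = 9*(-1) + 0 = -9 + 0 = -9)
H(y) = 1/(7 + y) (H(y) = 1/(y + (1 - 1*(-6))) = 1/(y + (1 + 6)) = 1/(y + 7) = 1/(7 + y))
-81*(H(m) + (6 - 1*(-52))) = -81*(1/(7 - 9) + (6 - 1*(-52))) = -81*(1/(-2) + (6 + 52)) = -81*(-½ + 58) = -81*115/2 = -9315/2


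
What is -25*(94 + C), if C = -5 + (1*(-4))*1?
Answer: -2125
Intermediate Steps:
C = -9 (C = -5 - 4*1 = -5 - 4 = -9)
-25*(94 + C) = -25*(94 - 9) = -25*85 = -2125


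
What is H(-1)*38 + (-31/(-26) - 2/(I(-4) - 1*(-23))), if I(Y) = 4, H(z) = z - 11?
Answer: -319327/702 ≈ -454.88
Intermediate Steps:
H(z) = -11 + z
H(-1)*38 + (-31/(-26) - 2/(I(-4) - 1*(-23))) = (-11 - 1)*38 + (-31/(-26) - 2/(4 - 1*(-23))) = -12*38 + (-31*(-1/26) - 2/(4 + 23)) = -456 + (31/26 - 2/27) = -456 + 785/702 = -319327/702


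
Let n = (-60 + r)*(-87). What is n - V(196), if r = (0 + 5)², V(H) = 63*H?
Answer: -9303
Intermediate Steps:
r = 25 (r = 5² = 25)
n = 3045 (n = (-60 + 25)*(-87) = -35*(-87) = 3045)
n - V(196) = 3045 - 63*196 = 3045 - 1*12348 = 3045 - 12348 = -9303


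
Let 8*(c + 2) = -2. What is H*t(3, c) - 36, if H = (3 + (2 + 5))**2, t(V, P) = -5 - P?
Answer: -311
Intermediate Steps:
c = -9/4 (c = -2 + (1/8)*(-2) = -2 - 1/4 = -9/4 ≈ -2.2500)
H = 100 (H = (3 + 7)**2 = 10**2 = 100)
H*t(3, c) - 36 = 100*(-5 - 1*(-9/4)) - 36 = 100*(-5 + 9/4) - 36 = 100*(-11/4) - 36 = -275 - 36 = -311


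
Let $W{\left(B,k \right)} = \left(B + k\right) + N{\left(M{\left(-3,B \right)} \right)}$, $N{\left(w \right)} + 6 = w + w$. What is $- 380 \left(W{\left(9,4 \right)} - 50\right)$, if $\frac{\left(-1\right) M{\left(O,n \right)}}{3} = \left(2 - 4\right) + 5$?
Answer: $23180$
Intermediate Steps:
$M{\left(O,n \right)} = -9$ ($M{\left(O,n \right)} = - 3 \left(\left(2 - 4\right) + 5\right) = - 3 \left(-2 + 5\right) = \left(-3\right) 3 = -9$)
$N{\left(w \right)} = -6 + 2 w$ ($N{\left(w \right)} = -6 + \left(w + w\right) = -6 + 2 w$)
$W{\left(B,k \right)} = -24 + B + k$ ($W{\left(B,k \right)} = \left(B + k\right) + \left(-6 + 2 \left(-9\right)\right) = \left(B + k\right) - 24 = -24 + B + k$)
$- 380 \left(W{\left(9,4 \right)} - 50\right) = - 380 \left(\left(-24 + 9 + 4\right) - 50\right) = - 380 \left(-11 - 50\right) = \left(-380\right) \left(-61\right) = 23180$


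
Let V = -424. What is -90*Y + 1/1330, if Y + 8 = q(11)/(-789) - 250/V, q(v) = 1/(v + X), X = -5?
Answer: 6182284207/9269435 ≈ 666.95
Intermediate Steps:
q(v) = 1/(-5 + v) (q(v) = 1/(v - 5) = 1/(-5 + v))
Y = -3718663/501804 (Y = -8 + (1/((-5 + 11)*(-789)) - 250/(-424)) = -8 + (-1/789/6 - 250*(-1/424)) = -8 + ((⅙)*(-1/789) + 125/212) = -8 + (-1/4734 + 125/212) = -8 + 295769/501804 = -3718663/501804 ≈ -7.4106)
-90*Y + 1/1330 = -90*(-3718663/501804) + 1/1330 = 18593315/27878 + 1/1330 = 6182284207/9269435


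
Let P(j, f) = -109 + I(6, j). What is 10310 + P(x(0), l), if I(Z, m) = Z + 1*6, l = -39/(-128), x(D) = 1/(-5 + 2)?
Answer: 10213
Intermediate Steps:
x(D) = -1/3 (x(D) = 1/(-3) = -1/3)
l = 39/128 (l = -39*(-1/128) = 39/128 ≈ 0.30469)
I(Z, m) = 6 + Z (I(Z, m) = Z + 6 = 6 + Z)
P(j, f) = -97 (P(j, f) = -109 + (6 + 6) = -109 + 12 = -97)
10310 + P(x(0), l) = 10310 - 97 = 10213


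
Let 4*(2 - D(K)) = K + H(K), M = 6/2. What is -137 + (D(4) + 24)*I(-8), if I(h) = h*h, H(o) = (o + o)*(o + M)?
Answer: 567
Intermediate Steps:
M = 3 (M = 6*(1/2) = 3)
H(o) = 2*o*(3 + o) (H(o) = (o + o)*(o + 3) = (2*o)*(3 + o) = 2*o*(3 + o))
D(K) = 2 - K/4 - K*(3 + K)/2 (D(K) = 2 - (K + 2*K*(3 + K))/4 = 2 + (-K/4 - K*(3 + K)/2) = 2 - K/4 - K*(3 + K)/2)
I(h) = h**2
-137 + (D(4) + 24)*I(-8) = -137 + ((2 - 1/4*4 - 1/2*4*(3 + 4)) + 24)*(-8)**2 = -137 + ((2 - 1 - 1/2*4*7) + 24)*64 = -137 + ((2 - 1 - 14) + 24)*64 = -137 + (-13 + 24)*64 = -137 + 11*64 = -137 + 704 = 567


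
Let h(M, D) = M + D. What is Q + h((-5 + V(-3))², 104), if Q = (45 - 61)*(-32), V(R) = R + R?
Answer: 737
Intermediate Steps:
V(R) = 2*R
Q = 512 (Q = -16*(-32) = 512)
h(M, D) = D + M
Q + h((-5 + V(-3))², 104) = 512 + (104 + (-5 + 2*(-3))²) = 512 + (104 + (-5 - 6)²) = 512 + (104 + (-11)²) = 512 + (104 + 121) = 512 + 225 = 737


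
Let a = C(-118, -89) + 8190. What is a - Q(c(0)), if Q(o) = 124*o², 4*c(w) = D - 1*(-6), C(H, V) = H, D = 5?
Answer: 28537/4 ≈ 7134.3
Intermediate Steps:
c(w) = 11/4 (c(w) = (5 - 1*(-6))/4 = (5 + 6)/4 = (¼)*11 = 11/4)
a = 8072 (a = -118 + 8190 = 8072)
a - Q(c(0)) = 8072 - 124*(11/4)² = 8072 - 124*121/16 = 8072 - 1*3751/4 = 8072 - 3751/4 = 28537/4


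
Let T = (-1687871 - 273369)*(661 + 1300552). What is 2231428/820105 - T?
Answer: 2092900566033964028/820105 ≈ 2.5520e+12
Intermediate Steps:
T = -2551990984120 (T = -1961240*1301213 = -2551990984120)
2231428/820105 - T = 2231428/820105 - 1*(-2551990984120) = 2231428*(1/820105) + 2551990984120 = 2231428/820105 + 2551990984120 = 2092900566033964028/820105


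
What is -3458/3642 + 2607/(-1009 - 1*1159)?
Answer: -8495819/3947928 ≈ -2.1520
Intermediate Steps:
-3458/3642 + 2607/(-1009 - 1*1159) = -3458*1/3642 + 2607/(-1009 - 1159) = -1729/1821 + 2607/(-2168) = -1729/1821 + 2607*(-1/2168) = -1729/1821 - 2607/2168 = -8495819/3947928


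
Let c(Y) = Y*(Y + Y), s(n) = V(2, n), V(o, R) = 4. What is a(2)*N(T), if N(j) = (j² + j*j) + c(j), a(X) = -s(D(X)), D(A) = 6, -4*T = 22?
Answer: -484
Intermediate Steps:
T = -11/2 (T = -¼*22 = -11/2 ≈ -5.5000)
s(n) = 4
c(Y) = 2*Y² (c(Y) = Y*(2*Y) = 2*Y²)
a(X) = -4 (a(X) = -1*4 = -4)
N(j) = 4*j² (N(j) = (j² + j*j) + 2*j² = (j² + j²) + 2*j² = 2*j² + 2*j² = 4*j²)
a(2)*N(T) = -16*(-11/2)² = -16*121/4 = -4*121 = -484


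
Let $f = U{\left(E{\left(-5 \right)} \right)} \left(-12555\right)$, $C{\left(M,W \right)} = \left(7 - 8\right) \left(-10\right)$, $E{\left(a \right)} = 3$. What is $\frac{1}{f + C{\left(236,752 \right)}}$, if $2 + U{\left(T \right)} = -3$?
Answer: $\frac{1}{62785} \approx 1.5927 \cdot 10^{-5}$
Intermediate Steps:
$C{\left(M,W \right)} = 10$ ($C{\left(M,W \right)} = \left(-1\right) \left(-10\right) = 10$)
$U{\left(T \right)} = -5$ ($U{\left(T \right)} = -2 - 3 = -5$)
$f = 62775$ ($f = \left(-5\right) \left(-12555\right) = 62775$)
$\frac{1}{f + C{\left(236,752 \right)}} = \frac{1}{62775 + 10} = \frac{1}{62785}$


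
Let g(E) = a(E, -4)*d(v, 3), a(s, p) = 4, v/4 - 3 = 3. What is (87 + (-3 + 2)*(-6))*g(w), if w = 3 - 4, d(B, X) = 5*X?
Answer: 5580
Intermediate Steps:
v = 24 (v = 12 + 4*3 = 12 + 12 = 24)
w = -1
g(E) = 60 (g(E) = 4*(5*3) = 4*15 = 60)
(87 + (-3 + 2)*(-6))*g(w) = (87 + (-3 + 2)*(-6))*60 = (87 - 1*(-6))*60 = (87 + 6)*60 = 93*60 = 5580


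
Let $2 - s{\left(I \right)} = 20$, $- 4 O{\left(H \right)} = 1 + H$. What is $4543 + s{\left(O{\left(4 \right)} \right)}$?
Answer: $4525$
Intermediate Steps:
$O{\left(H \right)} = - \frac{1}{4} - \frac{H}{4}$ ($O{\left(H \right)} = - \frac{1 + H}{4} = - \frac{1}{4} - \frac{H}{4}$)
$s{\left(I \right)} = -18$ ($s{\left(I \right)} = 2 - 20 = -18$)
$4543 + s{\left(O{\left(4 \right)} \right)} = 4543 - 18 = 4525$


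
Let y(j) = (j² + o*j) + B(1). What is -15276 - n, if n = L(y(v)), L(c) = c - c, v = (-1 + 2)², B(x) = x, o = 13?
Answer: -15276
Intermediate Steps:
v = 1 (v = 1² = 1)
y(j) = 1 + j² + 13*j (y(j) = (j² + 13*j) + 1 = 1 + j² + 13*j)
L(c) = 0
n = 0
-15276 - n = -15276 - 1*0 = -15276 + 0 = -15276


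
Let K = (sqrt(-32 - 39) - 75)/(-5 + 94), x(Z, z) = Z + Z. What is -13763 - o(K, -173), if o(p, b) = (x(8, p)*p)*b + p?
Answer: -1432432/89 + 2767*I*sqrt(71)/89 ≈ -16095.0 + 261.97*I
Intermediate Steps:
x(Z, z) = 2*Z
K = -75/89 + I*sqrt(71)/89 (K = (sqrt(-71) - 75)/89 = (I*sqrt(71) - 75)*(1/89) = (-75 + I*sqrt(71))*(1/89) = -75/89 + I*sqrt(71)/89 ≈ -0.8427 + 0.094676*I)
o(p, b) = p + 16*b*p (o(p, b) = ((2*8)*p)*b + p = (16*p)*b + p = 16*b*p + p = p + 16*b*p)
-13763 - o(K, -173) = -13763 - (-75/89 + I*sqrt(71)/89)*(1 + 16*(-173)) = -13763 - (-75/89 + I*sqrt(71)/89)*(1 - 2768) = -13763 - (-75/89 + I*sqrt(71)/89)*(-2767) = -13763 - (207525/89 - 2767*I*sqrt(71)/89) = -13763 + (-207525/89 + 2767*I*sqrt(71)/89) = -1432432/89 + 2767*I*sqrt(71)/89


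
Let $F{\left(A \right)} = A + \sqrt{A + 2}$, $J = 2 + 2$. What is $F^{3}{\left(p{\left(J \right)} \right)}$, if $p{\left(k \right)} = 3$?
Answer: $\left(3 + \sqrt{5}\right)^{3} \approx 143.55$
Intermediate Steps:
$J = 4$
$F{\left(A \right)} = A + \sqrt{2 + A}$
$F^{3}{\left(p{\left(J \right)} \right)} = \left(3 + \sqrt{2 + 3}\right)^{3} = \left(3 + \sqrt{5}\right)^{3}$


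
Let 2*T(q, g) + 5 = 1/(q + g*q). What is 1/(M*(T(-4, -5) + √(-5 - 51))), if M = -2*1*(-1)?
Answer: -1264/63585 - 1024*I*√14/63585 ≈ -0.019879 - 0.060257*I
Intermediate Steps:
M = 2 (M = -2*(-1) = 2)
T(q, g) = -5/2 + 1/(2*(q + g*q))
1/(M*(T(-4, -5) + √(-5 - 51))) = 1/(2*((½)*(1 - 5*(-4) - 5*(-5)*(-4))/(-4*(1 - 5)) + √(-5 - 51))) = 1/(2*((½)*(-¼)*(1 + 20 - 100)/(-4) + √(-56))) = 1/(2*((½)*(-¼)*(-¼)*(-79) + 2*I*√14)) = 1/(2*(-79/32 + 2*I*√14)) = 1/(-79/16 + 4*I*√14)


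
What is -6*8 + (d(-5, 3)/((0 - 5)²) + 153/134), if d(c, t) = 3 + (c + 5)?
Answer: -156573/3350 ≈ -46.738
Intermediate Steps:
d(c, t) = 8 + c (d(c, t) = 3 + (5 + c) = 8 + c)
-6*8 + (d(-5, 3)/((0 - 5)²) + 153/134) = -6*8 + ((8 - 5)/((0 - 5)²) + 153/134) = -48 + (3/((-5)²) + 153*(1/134)) = -48 + (3/25 + 153/134) = -48 + 4227/3350 = -156573/3350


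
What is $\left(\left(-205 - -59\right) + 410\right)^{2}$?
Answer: $69696$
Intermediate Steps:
$\left(\left(-205 - -59\right) + 410\right)^{2} = \left(\left(-205 + 59\right) + 410\right)^{2} = \left(-146 + 410\right)^{2} = 264^{2} = 69696$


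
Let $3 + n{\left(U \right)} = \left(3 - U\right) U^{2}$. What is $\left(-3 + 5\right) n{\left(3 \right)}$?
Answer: $-6$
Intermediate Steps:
$n{\left(U \right)} = -3 + U^{2} \left(3 - U\right)$ ($n{\left(U \right)} = -3 + \left(3 - U\right) U^{2} = -3 + U^{2} \left(3 - U\right)$)
$\left(-3 + 5\right) n{\left(3 \right)} = \left(-3 + 5\right) \left(-3 - 3^{3} + 3 \cdot 3^{2}\right) = 2 \left(-3 - 27 + 3 \cdot 9\right) = 2 \left(-3 - 27 + 27\right) = 2 \left(-3\right) = -6$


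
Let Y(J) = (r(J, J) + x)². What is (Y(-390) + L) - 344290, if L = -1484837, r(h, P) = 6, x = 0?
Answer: -1829091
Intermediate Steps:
Y(J) = 36 (Y(J) = (6 + 0)² = 6² = 36)
(Y(-390) + L) - 344290 = (36 - 1484837) - 344290 = -1484801 - 344290 = -1829091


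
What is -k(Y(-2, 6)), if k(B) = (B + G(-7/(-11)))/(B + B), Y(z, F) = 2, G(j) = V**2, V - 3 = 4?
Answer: -51/4 ≈ -12.750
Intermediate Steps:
V = 7 (V = 3 + 4 = 7)
G(j) = 49 (G(j) = 7**2 = 49)
k(B) = (49 + B)/(2*B) (k(B) = (B + 49)/(B + B) = (49 + B)/((2*B)) = (49 + B)*(1/(2*B)) = (49 + B)/(2*B))
-k(Y(-2, 6)) = -(49 + 2)/(2*2) = -51/(2*2) = -1*51/4 = -51/4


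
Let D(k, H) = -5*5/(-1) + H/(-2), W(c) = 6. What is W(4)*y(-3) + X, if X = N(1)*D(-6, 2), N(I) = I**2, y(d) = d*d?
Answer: 78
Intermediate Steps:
y(d) = d**2
D(k, H) = 25 - H/2 (D(k, H) = -25*(-1) + H*(-1/2) = 25 - H/2)
X = 24 (X = 1**2*(25 - 1/2*2) = 1*(25 - 1) = 1*24 = 24)
W(4)*y(-3) + X = 6*(-3)**2 + 24 = 6*9 + 24 = 54 + 24 = 78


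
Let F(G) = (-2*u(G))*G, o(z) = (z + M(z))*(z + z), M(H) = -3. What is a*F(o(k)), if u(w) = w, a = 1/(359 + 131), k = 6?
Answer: -1296/245 ≈ -5.2898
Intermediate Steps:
a = 1/490 ≈ 0.0020408
o(z) = 2*z*(-3 + z) (o(z) = (z - 3)*(z + z) = (-3 + z)*(2*z) = 2*z*(-3 + z))
F(G) = -2*G² (F(G) = (-2*G)*G = -2*G²)
a*F(o(k)) = (-2*144*(-3 + 6)²)/490 = (-2*(2*6*3)²)/490 = (-2*36²)/490 = (-2*1296)/490 = (1/490)*(-2592) = -1296/245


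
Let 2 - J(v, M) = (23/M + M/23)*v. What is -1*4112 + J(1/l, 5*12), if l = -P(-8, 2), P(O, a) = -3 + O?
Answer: -62393929/15180 ≈ -4110.3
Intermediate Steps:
l = 11 (l = -(-3 - 8) = -1*(-11) = 11)
J(v, M) = 2 - v*(23/M + M/23) (J(v, M) = 2 - (23/M + M/23)*v = 2 - v*(23/M + M/23))
-1*4112 + J(1/l, 5*12) = -1*4112 + (2 - 23/(11*5*12) - 1/23*5*12/11) = -4112 + (2 - 23*1/11/60 - 1/23*60*1/11) = -4112 + (2 - 23*1/11*1/60 - 60/253) = -4112 + (2 - 23/660 - 60/253) = -4112 + 26231/15180 = -62393929/15180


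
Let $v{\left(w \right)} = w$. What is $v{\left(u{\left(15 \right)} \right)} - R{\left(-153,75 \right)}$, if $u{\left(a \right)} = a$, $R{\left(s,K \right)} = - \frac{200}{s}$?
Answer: $\frac{2095}{153} \approx 13.693$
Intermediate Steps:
$v{\left(u{\left(15 \right)} \right)} - R{\left(-153,75 \right)} = 15 - - \frac{200}{-153} = 15 - \left(-200\right) \left(- \frac{1}{153}\right) = 15 - \frac{200}{153} = \frac{2095}{153}$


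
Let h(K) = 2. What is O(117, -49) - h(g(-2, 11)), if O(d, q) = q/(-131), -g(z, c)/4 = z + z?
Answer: -213/131 ≈ -1.6260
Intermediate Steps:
g(z, c) = -8*z (g(z, c) = -4*(z + z) = -8*z)
O(d, q) = -q/131 (O(d, q) = q*(-1/131) = -q/131)
O(117, -49) - h(g(-2, 11)) = -1/131*(-49) - 1*2 = 49/131 - 2 = -213/131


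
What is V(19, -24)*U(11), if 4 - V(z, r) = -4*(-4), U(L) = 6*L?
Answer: -792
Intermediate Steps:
V(z, r) = -12 (V(z, r) = 4 - (-4)*(-4) = 4 - 1*16 = 4 - 16 = -12)
V(19, -24)*U(11) = -72*11 = -12*66 = -792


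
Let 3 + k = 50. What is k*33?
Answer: 1551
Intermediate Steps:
k = 47 (k = -3 + 50 = 47)
k*33 = 47*33 = 1551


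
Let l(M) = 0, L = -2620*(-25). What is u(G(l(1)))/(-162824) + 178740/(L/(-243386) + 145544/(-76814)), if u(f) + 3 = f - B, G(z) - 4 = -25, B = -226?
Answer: -11335349538358493621/137229047481892 ≈ -82602.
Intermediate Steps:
L = 65500
G(z) = -21 (G(z) = 4 - 25 = -21)
u(f) = 223 + f (u(f) = -3 + (f - 1*(-226)) = -3 + (f + 226) = -3 + (226 + f) = 223 + f)
u(G(l(1)))/(-162824) + 178740/(L/(-243386) + 145544/(-76814)) = (223 - 21)/(-162824) + 178740/(65500/(-243386) + 145544/(-76814)) = 202*(-1/162824) + 178740/(65500*(-1/243386) + 145544*(-1/76814)) = -101/81412 + 178740/(-32750/121693 - 72772/38407) = -101/81412 + 178740/(-10113672246/4673863051) = -101/81412 + 178740*(-4673863051/10113672246) = -101/81412 - 139234380289290/1685612041 = -11335349538358493621/137229047481892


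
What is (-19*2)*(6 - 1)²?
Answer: -950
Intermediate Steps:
(-19*2)*(6 - 1)² = -38*5² = -38*25 = -950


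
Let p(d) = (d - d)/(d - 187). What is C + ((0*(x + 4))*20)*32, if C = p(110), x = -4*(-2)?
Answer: 0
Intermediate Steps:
p(d) = 0 (p(d) = 0/(-187 + d) = 0)
x = 8
C = 0
C + ((0*(x + 4))*20)*32 = 0 + ((0*(8 + 4))*20)*32 = 0 + ((0*12)*20)*32 = 0 + (0*20)*32 = 0 + 0*32 = 0 + 0 = 0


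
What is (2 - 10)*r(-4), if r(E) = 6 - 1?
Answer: -40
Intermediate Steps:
r(E) = 5
(2 - 10)*r(-4) = (2 - 10)*5 = -8*5 = -40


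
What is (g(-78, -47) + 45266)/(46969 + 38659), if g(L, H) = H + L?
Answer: 45141/85628 ≈ 0.52718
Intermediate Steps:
(g(-78, -47) + 45266)/(46969 + 38659) = ((-47 - 78) + 45266)/(46969 + 38659) = (-125 + 45266)/85628 = 45141*(1/85628) = 45141/85628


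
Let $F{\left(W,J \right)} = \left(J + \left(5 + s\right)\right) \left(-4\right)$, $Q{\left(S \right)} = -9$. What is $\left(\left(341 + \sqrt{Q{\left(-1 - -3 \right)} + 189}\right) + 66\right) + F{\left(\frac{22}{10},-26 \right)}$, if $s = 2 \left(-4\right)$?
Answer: $523 + 6 \sqrt{5} \approx 536.42$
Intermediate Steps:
$s = -8$
$F{\left(W,J \right)} = 12 - 4 J$ ($F{\left(W,J \right)} = \left(J + \left(5 - 8\right)\right) \left(-4\right) = \left(J - 3\right) \left(-4\right) = \left(-3 + J\right) \left(-4\right) = 12 - 4 J$)
$\left(\left(341 + \sqrt{Q{\left(-1 - -3 \right)} + 189}\right) + 66\right) + F{\left(\frac{22}{10},-26 \right)} = \left(\left(341 + \sqrt{-9 + 189}\right) + 66\right) + \left(12 - -104\right) = \left(\left(341 + \sqrt{180}\right) + 66\right) + \left(12 + 104\right) = \left(\left(341 + 6 \sqrt{5}\right) + 66\right) + 116 = \left(407 + 6 \sqrt{5}\right) + 116 = 523 + 6 \sqrt{5}$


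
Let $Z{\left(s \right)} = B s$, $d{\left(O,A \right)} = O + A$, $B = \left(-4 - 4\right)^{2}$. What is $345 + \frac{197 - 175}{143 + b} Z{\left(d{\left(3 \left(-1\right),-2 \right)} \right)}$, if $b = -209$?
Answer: $\frac{1355}{3} \approx 451.67$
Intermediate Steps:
$B = 64$ ($B = \left(-8\right)^{2} = 64$)
$d{\left(O,A \right)} = A + O$
$Z{\left(s \right)} = 64 s$
$345 + \frac{197 - 175}{143 + b} Z{\left(d{\left(3 \left(-1\right),-2 \right)} \right)} = 345 + \frac{197 - 175}{143 - 209} \cdot 64 \left(-2 + 3 \left(-1\right)\right) = 345 + \frac{22}{-66} \cdot 64 \left(-2 - 3\right) = 345 + 22 \left(- \frac{1}{66}\right) 64 \left(-5\right) = 345 - - \frac{320}{3} = 345 + \frac{320}{3} = \frac{1355}{3}$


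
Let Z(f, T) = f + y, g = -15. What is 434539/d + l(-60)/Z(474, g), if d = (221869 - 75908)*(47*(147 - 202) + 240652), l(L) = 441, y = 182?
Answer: 15324372405251/22795014285872 ≈ 0.67227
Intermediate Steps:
d = 34748497387 (d = 145961*(47*(-55) + 240652) = 145961*(-2585 + 240652) = 145961*238067 = 34748497387)
Z(f, T) = 182 + f (Z(f, T) = f + 182 = 182 + f)
434539/d + l(-60)/Z(474, g) = 434539/34748497387 + 441/(182 + 474) = 434539*(1/34748497387) + 441/656 = 434539/34748497387 + 441*(1/656) = 434539/34748497387 + 441/656 = 15324372405251/22795014285872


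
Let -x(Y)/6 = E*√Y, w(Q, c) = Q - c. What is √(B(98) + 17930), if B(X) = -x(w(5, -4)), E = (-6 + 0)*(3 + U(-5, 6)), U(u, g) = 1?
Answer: √17498 ≈ 132.28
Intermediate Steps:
E = -24 (E = (-6 + 0)*(3 + 1) = -6*4 = -24)
x(Y) = 144*√Y (x(Y) = -(-144)*√Y = 144*√Y)
B(X) = -432 (B(X) = -144*√(5 - 1*(-4)) = -144*√(5 + 4) = -144*√9 = -144*3 = -1*432 = -432)
√(B(98) + 17930) = √(-432 + 17930) = √17498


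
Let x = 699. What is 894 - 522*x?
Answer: -363984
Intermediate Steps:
894 - 522*x = 894 - 522*699 = 894 - 364878 = -363984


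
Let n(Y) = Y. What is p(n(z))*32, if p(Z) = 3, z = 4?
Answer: 96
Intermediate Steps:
p(n(z))*32 = 3*32 = 96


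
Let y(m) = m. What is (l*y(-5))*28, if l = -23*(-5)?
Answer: -16100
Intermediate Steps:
l = 115
(l*y(-5))*28 = (115*(-5))*28 = -575*28 = -16100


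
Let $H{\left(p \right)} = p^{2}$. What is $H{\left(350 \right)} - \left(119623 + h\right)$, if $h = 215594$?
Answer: $-212717$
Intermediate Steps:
$H{\left(350 \right)} - \left(119623 + h\right) = 350^{2} - \left(119623 + 215594\right) = 122500 - 335217 = -212717$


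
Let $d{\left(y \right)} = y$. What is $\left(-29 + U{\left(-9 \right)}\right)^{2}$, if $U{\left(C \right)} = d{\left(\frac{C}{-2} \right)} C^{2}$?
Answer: $\frac{450241}{4} \approx 1.1256 \cdot 10^{5}$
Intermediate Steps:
$U{\left(C \right)} = - \frac{C^{3}}{2}$ ($U{\left(C \right)} = \frac{C}{-2} C^{2} = C \left(- \frac{1}{2}\right) C^{2} = - \frac{C}{2} C^{2} = - \frac{C^{3}}{2}$)
$\left(-29 + U{\left(-9 \right)}\right)^{2} = \left(-29 - \frac{\left(-9\right)^{3}}{2}\right)^{2} = \left(-29 - - \frac{729}{2}\right)^{2} = \left(-29 + \frac{729}{2}\right)^{2} = \left(\frac{671}{2}\right)^{2} = \frac{450241}{4}$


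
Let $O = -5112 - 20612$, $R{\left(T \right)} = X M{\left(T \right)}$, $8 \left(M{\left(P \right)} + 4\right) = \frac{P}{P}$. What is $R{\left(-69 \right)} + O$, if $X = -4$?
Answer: $- \frac{51417}{2} \approx -25709.0$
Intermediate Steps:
$M{\left(P \right)} = - \frac{31}{8}$ ($M{\left(P \right)} = -4 + \frac{P \frac{1}{P}}{8} = -4 + \frac{1}{8} \cdot 1 = -4 + \frac{1}{8} = - \frac{31}{8}$)
$R{\left(T \right)} = \frac{31}{2}$ ($R{\left(T \right)} = \left(-4\right) \left(- \frac{31}{8}\right) = \frac{31}{2}$)
$O = -25724$ ($O = -5112 - 20612 = -25724$)
$R{\left(-69 \right)} + O = \frac{31}{2} - 25724 = - \frac{51417}{2}$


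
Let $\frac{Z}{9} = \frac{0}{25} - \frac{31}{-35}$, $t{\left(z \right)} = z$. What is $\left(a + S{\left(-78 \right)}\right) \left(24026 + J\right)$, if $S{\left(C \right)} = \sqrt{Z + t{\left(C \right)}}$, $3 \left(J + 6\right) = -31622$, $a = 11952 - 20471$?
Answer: $- \frac{344491322}{3} + \frac{40438 i \sqrt{85785}}{105} \approx -1.1483 \cdot 10^{8} + 1.128 \cdot 10^{5} i$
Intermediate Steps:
$a = -8519$ ($a = 11952 - 20471 = -8519$)
$J = - \frac{31640}{3}$ ($J = -6 + \frac{1}{3} \left(-31622\right) = -6 - \frac{31622}{3} = - \frac{31640}{3} \approx -10547.0$)
$Z = \frac{279}{35}$ ($Z = 9 \left(\frac{0}{25} - \frac{31}{-35}\right) = 9 \left(0 \cdot \frac{1}{25} - - \frac{31}{35}\right) = 9 \left(0 + \frac{31}{35}\right) = 9 \cdot \frac{31}{35} = \frac{279}{35} \approx 7.9714$)
$S{\left(C \right)} = \sqrt{\frac{279}{35} + C}$
$\left(a + S{\left(-78 \right)}\right) \left(24026 + J\right) = \left(-8519 + \frac{\sqrt{9765 + 1225 \left(-78\right)}}{35}\right) \left(24026 - \frac{31640}{3}\right) = \left(-8519 + \frac{\sqrt{9765 - 95550}}{35}\right) \frac{40438}{3} = \left(-8519 + \frac{\sqrt{-85785}}{35}\right) \frac{40438}{3} = \left(-8519 + \frac{i \sqrt{85785}}{35}\right) \frac{40438}{3} = - \frac{344491322}{3} + \frac{40438 i \sqrt{85785}}{105}$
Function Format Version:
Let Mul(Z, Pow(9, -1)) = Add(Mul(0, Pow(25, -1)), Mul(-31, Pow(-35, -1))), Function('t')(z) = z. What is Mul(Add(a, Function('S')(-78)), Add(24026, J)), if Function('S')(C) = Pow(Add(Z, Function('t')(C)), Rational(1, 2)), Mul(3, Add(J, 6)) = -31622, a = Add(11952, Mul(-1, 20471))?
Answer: Add(Rational(-344491322, 3), Mul(Rational(40438, 105), I, Pow(85785, Rational(1, 2)))) ≈ Add(-1.1483e+8, Mul(1.1280e+5, I))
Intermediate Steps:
a = -8519 (a = Add(11952, -20471) = -8519)
J = Rational(-31640, 3) (J = Add(-6, Mul(Rational(1, 3), -31622)) = Add(-6, Rational(-31622, 3)) = Rational(-31640, 3) ≈ -10547.)
Z = Rational(279, 35) (Z = Mul(9, Add(Mul(0, Pow(25, -1)), Mul(-31, Pow(-35, -1)))) = Mul(9, Add(Mul(0, Rational(1, 25)), Mul(-31, Rational(-1, 35)))) = Mul(9, Add(0, Rational(31, 35))) = Mul(9, Rational(31, 35)) = Rational(279, 35) ≈ 7.9714)
Function('S')(C) = Pow(Add(Rational(279, 35), C), Rational(1, 2))
Mul(Add(a, Function('S')(-78)), Add(24026, J)) = Mul(Add(-8519, Mul(Rational(1, 35), Pow(Add(9765, Mul(1225, -78)), Rational(1, 2)))), Add(24026, Rational(-31640, 3))) = Mul(Add(-8519, Mul(Rational(1, 35), Pow(Add(9765, -95550), Rational(1, 2)))), Rational(40438, 3)) = Mul(Add(-8519, Mul(Rational(1, 35), Pow(-85785, Rational(1, 2)))), Rational(40438, 3)) = Mul(Add(-8519, Mul(Rational(1, 35), Mul(I, Pow(85785, Rational(1, 2))))), Rational(40438, 3)) = Mul(Add(-8519, Mul(Rational(1, 35), I, Pow(85785, Rational(1, 2)))), Rational(40438, 3)) = Add(Rational(-344491322, 3), Mul(Rational(40438, 105), I, Pow(85785, Rational(1, 2))))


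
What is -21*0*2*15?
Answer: 0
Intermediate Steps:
-21*0*2*15 = -0*15 = -21*0*15 = 0*15 = 0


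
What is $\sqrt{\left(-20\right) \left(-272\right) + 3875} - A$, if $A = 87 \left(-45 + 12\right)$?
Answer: $2871 + 9 \sqrt{115} \approx 2967.5$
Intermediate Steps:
$A = -2871$ ($A = 87 \left(-33\right) = -2871$)
$\sqrt{\left(-20\right) \left(-272\right) + 3875} - A = \sqrt{\left(-20\right) \left(-272\right) + 3875} - -2871 = \sqrt{5440 + 3875} + 2871 = \sqrt{9315} + 2871 = 9 \sqrt{115} + 2871 = 2871 + 9 \sqrt{115}$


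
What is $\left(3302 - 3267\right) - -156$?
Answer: $191$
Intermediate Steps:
$\left(3302 - 3267\right) - -156 = 35 + 156 = 191$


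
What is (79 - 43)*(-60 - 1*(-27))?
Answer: -1188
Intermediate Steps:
(79 - 43)*(-60 - 1*(-27)) = 36*(-60 + 27) = 36*(-33) = -1188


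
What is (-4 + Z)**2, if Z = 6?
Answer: 4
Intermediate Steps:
(-4 + Z)**2 = (-4 + 6)**2 = 2**2 = 4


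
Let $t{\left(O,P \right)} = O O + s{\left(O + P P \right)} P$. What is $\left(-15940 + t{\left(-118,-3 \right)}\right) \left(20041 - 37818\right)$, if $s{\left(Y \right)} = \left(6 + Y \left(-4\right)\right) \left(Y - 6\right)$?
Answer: $-2674976298$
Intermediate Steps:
$s{\left(Y \right)} = \left(-6 + Y\right) \left(6 - 4 Y\right)$ ($s{\left(Y \right)} = \left(6 - 4 Y\right) \left(-6 + Y\right) = \left(-6 + Y\right) \left(6 - 4 Y\right)$)
$t{\left(O,P \right)} = O^{2} + P \left(-36 - 4 \left(O + P^{2}\right)^{2} + 30 O + 30 P^{2}\right)$ ($t{\left(O,P \right)} = O O + \left(-36 - 4 \left(O + P P\right)^{2} + 30 \left(O + P P\right)\right) P = O^{2} + \left(-36 - 4 \left(O + P^{2}\right)^{2} + 30 \left(O + P^{2}\right)\right) P = O^{2} + \left(-36 - 4 \left(O + P^{2}\right)^{2} + \left(30 O + 30 P^{2}\right)\right) P = O^{2} + \left(-36 - 4 \left(O + P^{2}\right)^{2} + 30 O + 30 P^{2}\right) P = O^{2} + P \left(-36 - 4 \left(O + P^{2}\right)^{2} + 30 O + 30 P^{2}\right)$)
$\left(-15940 + t{\left(-118,-3 \right)}\right) \left(20041 - 37818\right) = \left(-15940 - \left(-13924 - 6 \left(18 - -1770 - 15 \left(-3\right)^{2} + 2 \left(-118 + \left(-3\right)^{2}\right)^{2}\right)\right)\right) \left(20041 - 37818\right) = \left(-15940 - \left(-13924 - 6 \left(18 + 1770 - 135 + 2 \left(-118 + 9\right)^{2}\right)\right)\right) \left(-17777\right) = \left(-15940 - \left(-13924 - 6 \left(18 + 1770 - 135 + 2 \left(-109\right)^{2}\right)\right)\right) \left(-17777\right) = \left(-15940 - \left(-13924 - 6 \left(18 + 1770 - 135 + 2 \cdot 11881\right)\right)\right) \left(-17777\right) = \left(-15940 - \left(-13924 - 6 \left(18 + 1770 - 135 + 23762\right)\right)\right) \left(-17777\right) = \left(-15940 - \left(-13924 - 152490\right)\right) \left(-17777\right) = \left(-15940 + \left(13924 + 152490\right)\right) \left(-17777\right) = \left(-15940 + 166414\right) \left(-17777\right) = 150474 \left(-17777\right) = -2674976298$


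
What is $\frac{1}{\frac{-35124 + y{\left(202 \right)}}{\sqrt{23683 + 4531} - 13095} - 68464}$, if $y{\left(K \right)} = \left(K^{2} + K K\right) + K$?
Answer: $- \frac{5869409838737}{401864204130796706} + \frac{23343 \sqrt{28214}}{401864204130796706} \approx -1.4605 \cdot 10^{-5}$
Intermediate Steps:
$y{\left(K \right)} = K + 2 K^{2}$ ($y{\left(K \right)} = \left(K^{2} + K^{2}\right) + K = 2 K^{2} + K = K + 2 K^{2}$)
$\frac{1}{\frac{-35124 + y{\left(202 \right)}}{\sqrt{23683 + 4531} - 13095} - 68464} = \frac{1}{\frac{-35124 + 202 \left(1 + 2 \cdot 202\right)}{\sqrt{23683 + 4531} - 13095} - 68464} = \frac{1}{\frac{-35124 + 202 \left(1 + 404\right)}{\sqrt{28214} - 13095} - 68464} = \frac{1}{\frac{-35124 + 202 \cdot 405}{-13095 + \sqrt{28214}} - 68464} = \frac{1}{\frac{-35124 + 81810}{-13095 + \sqrt{28214}} - 68464} = \frac{1}{\frac{46686}{-13095 + \sqrt{28214}} - 68464} = \frac{1}{-68464 + \frac{46686}{-13095 + \sqrt{28214}}}$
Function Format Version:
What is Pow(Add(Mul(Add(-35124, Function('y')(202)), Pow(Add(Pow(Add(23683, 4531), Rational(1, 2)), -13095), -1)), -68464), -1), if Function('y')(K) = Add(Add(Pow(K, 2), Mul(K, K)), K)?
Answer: Add(Rational(-5869409838737, 401864204130796706), Mul(Rational(23343, 401864204130796706), Pow(28214, Rational(1, 2)))) ≈ -1.4605e-5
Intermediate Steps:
Function('y')(K) = Add(K, Mul(2, Pow(K, 2))) (Function('y')(K) = Add(Add(Pow(K, 2), Pow(K, 2)), K) = Add(Mul(2, Pow(K, 2)), K) = Add(K, Mul(2, Pow(K, 2))))
Pow(Add(Mul(Add(-35124, Function('y')(202)), Pow(Add(Pow(Add(23683, 4531), Rational(1, 2)), -13095), -1)), -68464), -1) = Pow(Add(Mul(Add(-35124, Mul(202, Add(1, Mul(2, 202)))), Pow(Add(Pow(Add(23683, 4531), Rational(1, 2)), -13095), -1)), -68464), -1) = Pow(Add(Mul(Add(-35124, Mul(202, Add(1, 404))), Pow(Add(Pow(28214, Rational(1, 2)), -13095), -1)), -68464), -1) = Pow(Add(Mul(Add(-35124, Mul(202, 405)), Pow(Add(-13095, Pow(28214, Rational(1, 2))), -1)), -68464), -1) = Pow(Add(Mul(Add(-35124, 81810), Pow(Add(-13095, Pow(28214, Rational(1, 2))), -1)), -68464), -1) = Pow(Add(Mul(46686, Pow(Add(-13095, Pow(28214, Rational(1, 2))), -1)), -68464), -1) = Pow(Add(-68464, Mul(46686, Pow(Add(-13095, Pow(28214, Rational(1, 2))), -1))), -1)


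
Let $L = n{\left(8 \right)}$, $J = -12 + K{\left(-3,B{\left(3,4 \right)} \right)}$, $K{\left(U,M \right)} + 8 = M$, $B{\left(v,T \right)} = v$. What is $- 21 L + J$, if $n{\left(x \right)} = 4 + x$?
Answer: $-269$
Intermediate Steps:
$K{\left(U,M \right)} = -8 + M$
$J = -17$ ($J = -12 + \left(-8 + 3\right) = -12 - 5 = -17$)
$L = 12$ ($L = 4 + 8 = 12$)
$- 21 L + J = \left(-21\right) 12 - 17 = -252 - 17 = -269$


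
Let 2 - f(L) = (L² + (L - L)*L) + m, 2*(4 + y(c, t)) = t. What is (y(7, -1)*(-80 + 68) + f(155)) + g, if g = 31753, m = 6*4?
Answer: 7760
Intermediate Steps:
y(c, t) = -4 + t/2
m = 24
f(L) = -22 - L² (f(L) = 2 - ((L² + (L - L)*L) + 24) = 2 - ((L² + 0*L) + 24) = 2 - ((L² + 0) + 24) = 2 - (L² + 24) = 2 - (24 + L²) = 2 + (-24 - L²) = -22 - L²)
(y(7, -1)*(-80 + 68) + f(155)) + g = ((-4 + (½)*(-1))*(-80 + 68) + (-22 - 1*155²)) + 31753 = ((-4 - ½)*(-12) + (-22 - 1*24025)) + 31753 = (-9/2*(-12) + (-22 - 24025)) + 31753 = (54 - 24047) + 31753 = -23993 + 31753 = 7760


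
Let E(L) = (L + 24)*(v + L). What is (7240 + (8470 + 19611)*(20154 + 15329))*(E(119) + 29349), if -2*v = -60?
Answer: 50473910068128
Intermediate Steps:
v = 30 (v = -1/2*(-60) = 30)
E(L) = (24 + L)*(30 + L) (E(L) = (L + 24)*(30 + L) = (24 + L)*(30 + L))
(7240 + (8470 + 19611)*(20154 + 15329))*(E(119) + 29349) = (7240 + (8470 + 19611)*(20154 + 15329))*((720 + 119**2 + 54*119) + 29349) = (7240 + 28081*35483)*((720 + 14161 + 6426) + 29349) = (7240 + 996398123)*(21307 + 29349) = 996405363*50656 = 50473910068128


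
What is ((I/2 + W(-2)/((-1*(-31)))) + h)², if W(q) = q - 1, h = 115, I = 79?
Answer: 91642329/3844 ≈ 23840.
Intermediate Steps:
W(q) = -1 + q
((I/2 + W(-2)/((-1*(-31)))) + h)² = ((79/2 + (-1 - 2)/((-1*(-31)))) + 115)² = ((79*(½) - 3/31) + 115)² = ((79/2 - 3*1/31) + 115)² = ((79/2 - 3/31) + 115)² = (2443/62 + 115)² = (9573/62)² = 91642329/3844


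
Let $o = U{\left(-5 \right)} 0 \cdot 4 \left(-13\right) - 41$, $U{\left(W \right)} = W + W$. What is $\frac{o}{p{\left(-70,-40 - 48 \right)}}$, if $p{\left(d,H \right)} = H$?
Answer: $\frac{41}{88} \approx 0.46591$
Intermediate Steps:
$U{\left(W \right)} = 2 W$
$o = -41$ ($o = 2 \left(-5\right) 0 \cdot 4 \left(-13\right) - 41 = \left(-10\right) 0 \cdot 4 \left(-13\right) - 41 = 0 \cdot 4 \left(-13\right) - 41 = 0 \left(-13\right) - 41 = 0 - 41 = -41$)
$\frac{o}{p{\left(-70,-40 - 48 \right)}} = - \frac{41}{-40 - 48} = - \frac{41}{-88} = \left(-41\right) \left(- \frac{1}{88}\right) = \frac{41}{88}$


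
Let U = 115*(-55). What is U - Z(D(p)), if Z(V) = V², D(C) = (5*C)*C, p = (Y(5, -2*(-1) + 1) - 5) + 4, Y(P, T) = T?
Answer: -6725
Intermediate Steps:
p = 2 (p = ((-2*(-1) + 1) - 5) + 4 = ((2 + 1) - 5) + 4 = (3 - 5) + 4 = -2 + 4 = 2)
D(C) = 5*C²
U = -6325
U - Z(D(p)) = -6325 - (5*2²)² = -6325 - (5*4)² = -6325 - 1*20² = -6325 - 1*400 = -6325 - 400 = -6725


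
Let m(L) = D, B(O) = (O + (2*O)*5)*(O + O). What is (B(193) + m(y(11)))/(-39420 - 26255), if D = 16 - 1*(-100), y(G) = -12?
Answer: -819594/65675 ≈ -12.480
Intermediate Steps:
D = 116 (D = 16 + 100 = 116)
B(O) = 22*O² (B(O) = (O + 10*O)*(2*O) = (11*O)*(2*O) = 22*O²)
m(L) = 116
(B(193) + m(y(11)))/(-39420 - 26255) = (22*193² + 116)/(-39420 - 26255) = (22*37249 + 116)/(-65675) = (819478 + 116)*(-1/65675) = 819594*(-1/65675) = -819594/65675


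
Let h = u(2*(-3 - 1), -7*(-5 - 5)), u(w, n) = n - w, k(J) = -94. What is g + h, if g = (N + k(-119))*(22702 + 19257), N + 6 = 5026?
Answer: 206690112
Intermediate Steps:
N = 5020 (N = -6 + 5026 = 5020)
h = 78 (h = -7*(-5 - 5) - 2*(-3 - 1) = -7*(-10) - 2*(-4) = 70 - 1*(-8) = 70 + 8 = 78)
g = 206690034 (g = (5020 - 94)*(22702 + 19257) = 4926*41959 = 206690034)
g + h = 206690034 + 78 = 206690112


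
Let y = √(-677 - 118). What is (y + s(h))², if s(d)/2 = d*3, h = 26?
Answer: (156 + I*√795)² ≈ 23541.0 + 8797.1*I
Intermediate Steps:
s(d) = 6*d (s(d) = 2*(d*3) = 2*(3*d) = 6*d)
y = I*√795 (y = √(-795) = I*√795 ≈ 28.196*I)
(y + s(h))² = (I*√795 + 6*26)² = (I*√795 + 156)² = (156 + I*√795)²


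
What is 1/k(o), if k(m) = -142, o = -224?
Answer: -1/142 ≈ -0.0070423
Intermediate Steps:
1/k(o) = 1/(-142) = -1/142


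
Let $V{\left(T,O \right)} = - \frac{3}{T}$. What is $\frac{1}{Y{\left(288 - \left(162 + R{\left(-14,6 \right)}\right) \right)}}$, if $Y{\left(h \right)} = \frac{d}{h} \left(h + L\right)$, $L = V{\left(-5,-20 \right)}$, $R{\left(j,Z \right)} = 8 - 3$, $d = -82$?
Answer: $- \frac{605}{49856} \approx -0.012135$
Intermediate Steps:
$R{\left(j,Z \right)} = 5$
$L = \frac{3}{5}$ ($L = - \frac{3}{-5} = \left(-3\right) \left(- \frac{1}{5}\right) = \frac{3}{5} \approx 0.6$)
$Y{\left(h \right)} = - \frac{82 \left(\frac{3}{5} + h\right)}{h}$ ($Y{\left(h \right)} = - \frac{82}{h} \left(h + \frac{3}{5}\right) = - \frac{82}{h} \left(\frac{3}{5} + h\right) = - \frac{82 \left(\frac{3}{5} + h\right)}{h}$)
$\frac{1}{Y{\left(288 - \left(162 + R{\left(-14,6 \right)}\right) \right)}} = \frac{1}{-82 - \frac{246}{5 \left(288 - 167\right)}} = \frac{1}{-82 - \frac{246}{5 \cdot 121}} = \frac{1}{-82 - \frac{246}{605}} = \frac{1}{- \frac{49856}{605}} = - \frac{605}{49856}$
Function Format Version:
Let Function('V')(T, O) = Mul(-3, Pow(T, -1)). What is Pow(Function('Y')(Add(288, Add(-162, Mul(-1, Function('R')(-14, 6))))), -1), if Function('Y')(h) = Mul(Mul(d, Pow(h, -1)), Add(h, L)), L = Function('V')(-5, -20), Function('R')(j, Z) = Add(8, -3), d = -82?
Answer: Rational(-605, 49856) ≈ -0.012135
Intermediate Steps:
Function('R')(j, Z) = 5
L = Rational(3, 5) (L = Mul(-3, Pow(-5, -1)) = Mul(-3, Rational(-1, 5)) = Rational(3, 5) ≈ 0.60000)
Function('Y')(h) = Mul(-82, Pow(h, -1), Add(Rational(3, 5), h)) (Function('Y')(h) = Mul(Mul(-82, Pow(h, -1)), Add(h, Rational(3, 5))) = Mul(Mul(-82, Pow(h, -1)), Add(Rational(3, 5), h)) = Mul(-82, Pow(h, -1), Add(Rational(3, 5), h)))
Pow(Function('Y')(Add(288, Add(-162, Mul(-1, Function('R')(-14, 6))))), -1) = Pow(Add(-82, Mul(Rational(-246, 5), Pow(Add(288, Add(-162, Mul(-1, 5))), -1))), -1) = Pow(Add(-82, Mul(Rational(-246, 5), Pow(Add(288, Add(-162, -5)), -1))), -1) = Pow(Add(-82, Mul(Rational(-246, 5), Pow(Add(288, -167), -1))), -1) = Pow(Add(-82, Mul(Rational(-246, 5), Pow(121, -1))), -1) = Pow(Add(-82, Mul(Rational(-246, 5), Rational(1, 121))), -1) = Pow(Add(-82, Rational(-246, 605)), -1) = Pow(Rational(-49856, 605), -1) = Rational(-605, 49856)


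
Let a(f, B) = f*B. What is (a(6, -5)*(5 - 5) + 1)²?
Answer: 1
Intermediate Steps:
a(f, B) = B*f
(a(6, -5)*(5 - 5) + 1)² = ((-5*6)*(5 - 5) + 1)² = (-30*0 + 1)² = (0 + 1)² = 1² = 1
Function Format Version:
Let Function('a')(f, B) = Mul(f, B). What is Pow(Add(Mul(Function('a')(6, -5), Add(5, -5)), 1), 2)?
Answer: 1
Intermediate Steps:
Function('a')(f, B) = Mul(B, f)
Pow(Add(Mul(Function('a')(6, -5), Add(5, -5)), 1), 2) = Pow(Add(Mul(Mul(-5, 6), Add(5, -5)), 1), 2) = Pow(Add(Mul(-30, 0), 1), 2) = Pow(Add(0, 1), 2) = Pow(1, 2) = 1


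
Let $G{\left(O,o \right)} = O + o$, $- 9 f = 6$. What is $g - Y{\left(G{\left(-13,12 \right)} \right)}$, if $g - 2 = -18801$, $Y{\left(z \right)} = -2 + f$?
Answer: $- \frac{56389}{3} \approx -18796.0$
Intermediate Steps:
$f = - \frac{2}{3}$ ($f = \left(- \frac{1}{9}\right) 6 = - \frac{2}{3} \approx -0.66667$)
$Y{\left(z \right)} = - \frac{8}{3}$ ($Y{\left(z \right)} = -2 - \frac{2}{3} = - \frac{8}{3}$)
$g = -18799$ ($g = 2 - 18801 = -18799$)
$g - Y{\left(G{\left(-13,12 \right)} \right)} = -18799 - - \frac{8}{3} = -18799 + \frac{8}{3} = - \frac{56389}{3}$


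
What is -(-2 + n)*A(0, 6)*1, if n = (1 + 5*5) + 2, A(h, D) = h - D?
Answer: 156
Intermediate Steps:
n = 28 (n = (1 + 25) + 2 = 26 + 2 = 28)
-(-2 + n)*A(0, 6)*1 = -(-2 + 28)*(0 - 1*6)*1 = -26*(0 - 6)*1 = -26*(-6)*1 = -1*(-156)*1 = 156*1 = 156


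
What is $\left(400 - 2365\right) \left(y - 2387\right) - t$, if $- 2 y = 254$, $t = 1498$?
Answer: $4938512$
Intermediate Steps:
$y = -127$ ($y = \left(- \frac{1}{2}\right) 254 = -127$)
$\left(400 - 2365\right) \left(y - 2387\right) - t = \left(400 - 2365\right) \left(-127 - 2387\right) - 1498 = \left(-1965\right) \left(-2514\right) - 1498 = 4940010 - 1498 = 4938512$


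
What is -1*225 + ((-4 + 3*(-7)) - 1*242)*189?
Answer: -50688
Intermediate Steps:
-1*225 + ((-4 + 3*(-7)) - 1*242)*189 = -225 + ((-4 - 21) - 242)*189 = -225 + (-25 - 242)*189 = -225 - 267*189 = -225 - 50463 = -50688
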